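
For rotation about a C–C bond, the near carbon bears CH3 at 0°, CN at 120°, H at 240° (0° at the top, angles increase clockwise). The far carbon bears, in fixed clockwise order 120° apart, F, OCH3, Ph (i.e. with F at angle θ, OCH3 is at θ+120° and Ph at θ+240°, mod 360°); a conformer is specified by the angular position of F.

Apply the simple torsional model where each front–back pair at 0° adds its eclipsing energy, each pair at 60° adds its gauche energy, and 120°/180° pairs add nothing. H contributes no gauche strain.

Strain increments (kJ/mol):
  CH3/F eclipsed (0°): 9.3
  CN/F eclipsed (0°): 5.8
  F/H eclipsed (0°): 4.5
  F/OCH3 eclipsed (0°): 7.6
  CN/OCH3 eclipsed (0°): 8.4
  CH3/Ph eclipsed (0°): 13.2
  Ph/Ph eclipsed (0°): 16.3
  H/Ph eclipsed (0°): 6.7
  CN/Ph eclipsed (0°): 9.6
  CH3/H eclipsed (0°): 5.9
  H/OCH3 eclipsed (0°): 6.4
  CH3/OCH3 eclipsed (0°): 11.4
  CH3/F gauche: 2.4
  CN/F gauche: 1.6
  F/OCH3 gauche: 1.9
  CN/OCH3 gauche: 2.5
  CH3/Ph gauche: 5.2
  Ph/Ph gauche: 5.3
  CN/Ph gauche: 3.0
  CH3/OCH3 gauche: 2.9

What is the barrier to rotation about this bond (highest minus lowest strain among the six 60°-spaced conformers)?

F at 0° (eclipsed): CH3(0°)/F(0°) eclipsed 9.3; CN(120°)/OCH3(120°) eclipsed 8.4; H(240°)/Ph(240°) eclipsed 6.7 → 24.4 kJ/mol.
F at 60° (staggered): CH3(0°)/F(60°) gauche 2.4; CH3(0°)/Ph(300°) gauche 5.2; CN(120°)/F(60°) gauche 1.6; CN(120°)/OCH3(180°) gauche 2.5 → 11.7 kJ/mol.
F at 120° (eclipsed): CH3(0°)/Ph(0°) eclipsed 13.2; CN(120°)/F(120°) eclipsed 5.8; H(240°)/OCH3(240°) eclipsed 6.4 → 25.4 kJ/mol.
F at 180° (staggered): CH3(0°)/OCH3(300°) gauche 2.9; CH3(0°)/Ph(60°) gauche 5.2; CN(120°)/F(180°) gauche 1.6; CN(120°)/Ph(60°) gauche 3.0 → 12.7 kJ/mol.
F at 240° (eclipsed): CH3(0°)/OCH3(0°) eclipsed 11.4; CN(120°)/Ph(120°) eclipsed 9.6; H(240°)/F(240°) eclipsed 4.5 → 25.5 kJ/mol.
F at 300° (staggered): CH3(0°)/F(300°) gauche 2.4; CH3(0°)/OCH3(60°) gauche 2.9; CN(120°)/OCH3(60°) gauche 2.5; CN(120°)/Ph(180°) gauche 3.0 → 10.8 kJ/mol.
Max at 240° (25.5 kJ/mol), min at 300° (10.8 kJ/mol); barrier = 14.7 kJ/mol.

14.7 kJ/mol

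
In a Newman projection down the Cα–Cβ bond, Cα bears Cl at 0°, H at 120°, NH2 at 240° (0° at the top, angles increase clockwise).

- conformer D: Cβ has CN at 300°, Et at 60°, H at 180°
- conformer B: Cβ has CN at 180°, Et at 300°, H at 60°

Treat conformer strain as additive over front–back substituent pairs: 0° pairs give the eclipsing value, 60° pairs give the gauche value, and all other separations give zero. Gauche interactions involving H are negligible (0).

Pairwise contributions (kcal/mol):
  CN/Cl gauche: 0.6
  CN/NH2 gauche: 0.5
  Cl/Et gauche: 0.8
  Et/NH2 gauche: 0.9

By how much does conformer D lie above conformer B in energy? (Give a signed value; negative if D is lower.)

D is staggered. Cl at 0° is gauche with CN at 300° (0.6); Cl at 0° is gauche with Et at 60° (0.8); NH2 at 240° is gauche with CN at 300° (0.5). Total 1.9 kcal/mol.
B is staggered. Cl at 0° is gauche with Et at 300° (0.8); NH2 at 240° is gauche with CN at 180° (0.5); NH2 at 240° is gauche with Et at 300° (0.9). Total 2.2 kcal/mol.
E(D) − E(B) = 1.9 − 2.2 = -0.3 kcal/mol.

-0.3 kcal/mol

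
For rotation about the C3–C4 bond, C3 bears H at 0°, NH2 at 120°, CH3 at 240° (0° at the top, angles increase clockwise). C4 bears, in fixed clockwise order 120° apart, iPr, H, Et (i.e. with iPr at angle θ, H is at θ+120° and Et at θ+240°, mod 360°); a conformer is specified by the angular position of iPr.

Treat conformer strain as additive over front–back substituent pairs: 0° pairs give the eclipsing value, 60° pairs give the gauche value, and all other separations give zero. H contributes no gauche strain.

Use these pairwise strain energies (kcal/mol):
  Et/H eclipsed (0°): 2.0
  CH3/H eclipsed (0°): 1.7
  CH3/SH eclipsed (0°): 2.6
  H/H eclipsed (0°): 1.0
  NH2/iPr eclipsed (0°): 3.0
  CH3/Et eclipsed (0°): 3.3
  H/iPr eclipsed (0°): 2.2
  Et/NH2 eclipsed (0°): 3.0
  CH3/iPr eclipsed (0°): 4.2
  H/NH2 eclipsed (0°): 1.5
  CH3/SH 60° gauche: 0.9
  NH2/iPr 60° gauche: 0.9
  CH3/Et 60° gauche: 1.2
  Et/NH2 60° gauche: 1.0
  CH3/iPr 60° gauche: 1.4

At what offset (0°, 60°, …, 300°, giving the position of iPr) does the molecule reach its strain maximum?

iPr at 0° (eclipsed): H–iPr eclipsed, NH2–H eclipsed, CH3–Et eclipsed; 2.2 + 1.5 + 3.3 = 7.0 kcal/mol.
iPr at 60° (staggered): NH2–iPr gauche, CH3–Et gauche; 0.9 + 1.2 = 2.1 kcal/mol.
iPr at 120° (eclipsed): H–Et eclipsed, NH2–iPr eclipsed, CH3–H eclipsed; 2.0 + 3.0 + 1.7 = 6.7 kcal/mol.
iPr at 180° (staggered): NH2–iPr gauche, NH2–Et gauche, CH3–iPr gauche; 0.9 + 1.0 + 1.4 = 3.3 kcal/mol.
iPr at 240° (eclipsed): H–H eclipsed, NH2–Et eclipsed, CH3–iPr eclipsed; 1.0 + 3.0 + 4.2 = 8.2 kcal/mol.
iPr at 300° (staggered): NH2–Et gauche, CH3–iPr gauche, CH3–Et gauche; 1.0 + 1.4 + 1.2 = 3.6 kcal/mol.
The maximum (8.2 kcal/mol) occurs with iPr at 240°.

240°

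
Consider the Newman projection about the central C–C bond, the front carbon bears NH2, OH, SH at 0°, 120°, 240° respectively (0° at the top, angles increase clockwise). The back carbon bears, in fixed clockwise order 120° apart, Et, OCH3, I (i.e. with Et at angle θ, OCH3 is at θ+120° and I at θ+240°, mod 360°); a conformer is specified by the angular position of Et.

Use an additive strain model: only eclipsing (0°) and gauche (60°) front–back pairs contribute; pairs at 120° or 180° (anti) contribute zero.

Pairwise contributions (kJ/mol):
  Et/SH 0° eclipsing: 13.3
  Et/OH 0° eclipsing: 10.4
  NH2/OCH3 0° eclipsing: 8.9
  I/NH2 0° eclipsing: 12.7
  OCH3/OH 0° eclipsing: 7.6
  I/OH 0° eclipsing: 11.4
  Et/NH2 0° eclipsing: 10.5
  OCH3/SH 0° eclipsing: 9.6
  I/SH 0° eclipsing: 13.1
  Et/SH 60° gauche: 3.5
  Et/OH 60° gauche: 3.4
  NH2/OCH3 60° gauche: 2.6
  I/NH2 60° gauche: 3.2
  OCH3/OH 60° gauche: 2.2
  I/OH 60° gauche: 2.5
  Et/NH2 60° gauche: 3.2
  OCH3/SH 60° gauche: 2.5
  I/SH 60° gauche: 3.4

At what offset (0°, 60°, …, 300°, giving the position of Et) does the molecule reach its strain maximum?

240°

Et at 0° (eclipsed): NH2(0°)/Et(0°) eclipsed 10.5; OH(120°)/OCH3(120°) eclipsed 7.6; SH(240°)/I(240°) eclipsed 13.1 → 31.2 kJ/mol.
Et at 60° (staggered): NH2(0°)/Et(60°) gauche 3.2; NH2(0°)/I(300°) gauche 3.2; OH(120°)/Et(60°) gauche 3.4; OH(120°)/OCH3(180°) gauche 2.2; SH(240°)/OCH3(180°) gauche 2.5; SH(240°)/I(300°) gauche 3.4 → 17.9 kJ/mol.
Et at 120° (eclipsed): NH2(0°)/I(0°) eclipsed 12.7; OH(120°)/Et(120°) eclipsed 10.4; SH(240°)/OCH3(240°) eclipsed 9.6 → 32.7 kJ/mol.
Et at 180° (staggered): NH2(0°)/OCH3(300°) gauche 2.6; NH2(0°)/I(60°) gauche 3.2; OH(120°)/Et(180°) gauche 3.4; OH(120°)/I(60°) gauche 2.5; SH(240°)/Et(180°) gauche 3.5; SH(240°)/OCH3(300°) gauche 2.5 → 17.7 kJ/mol.
Et at 240° (eclipsed): NH2(0°)/OCH3(0°) eclipsed 8.9; OH(120°)/I(120°) eclipsed 11.4; SH(240°)/Et(240°) eclipsed 13.3 → 33.6 kJ/mol.
Et at 300° (staggered): NH2(0°)/Et(300°) gauche 3.2; NH2(0°)/OCH3(60°) gauche 2.6; OH(120°)/OCH3(60°) gauche 2.2; OH(120°)/I(180°) gauche 2.5; SH(240°)/Et(300°) gauche 3.5; SH(240°)/I(180°) gauche 3.4 → 17.4 kJ/mol.
The maximum (33.6 kJ/mol) occurs with Et at 240°.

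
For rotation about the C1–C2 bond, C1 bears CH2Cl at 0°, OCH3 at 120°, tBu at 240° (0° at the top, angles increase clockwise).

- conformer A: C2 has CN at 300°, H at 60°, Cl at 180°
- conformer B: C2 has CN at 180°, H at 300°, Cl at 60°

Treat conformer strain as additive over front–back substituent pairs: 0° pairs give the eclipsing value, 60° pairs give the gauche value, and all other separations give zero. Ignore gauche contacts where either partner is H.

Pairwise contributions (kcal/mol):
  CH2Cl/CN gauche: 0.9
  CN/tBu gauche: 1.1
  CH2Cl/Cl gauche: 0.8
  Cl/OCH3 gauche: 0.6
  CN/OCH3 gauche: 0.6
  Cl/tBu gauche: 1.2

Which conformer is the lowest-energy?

B

A (staggered): CH2Cl(0°)/CN(300°) gauche 0.9; OCH3(120°)/Cl(180°) gauche 0.6; tBu(240°)/CN(300°) gauche 1.1; tBu(240°)/Cl(180°) gauche 1.2 → 3.8 kcal/mol.
B (staggered): CH2Cl(0°)/Cl(60°) gauche 0.8; OCH3(120°)/CN(180°) gauche 0.6; OCH3(120°)/Cl(60°) gauche 0.6; tBu(240°)/CN(180°) gauche 1.1 → 3.1 kcal/mol.
B has the lowest total (3.1 kcal/mol).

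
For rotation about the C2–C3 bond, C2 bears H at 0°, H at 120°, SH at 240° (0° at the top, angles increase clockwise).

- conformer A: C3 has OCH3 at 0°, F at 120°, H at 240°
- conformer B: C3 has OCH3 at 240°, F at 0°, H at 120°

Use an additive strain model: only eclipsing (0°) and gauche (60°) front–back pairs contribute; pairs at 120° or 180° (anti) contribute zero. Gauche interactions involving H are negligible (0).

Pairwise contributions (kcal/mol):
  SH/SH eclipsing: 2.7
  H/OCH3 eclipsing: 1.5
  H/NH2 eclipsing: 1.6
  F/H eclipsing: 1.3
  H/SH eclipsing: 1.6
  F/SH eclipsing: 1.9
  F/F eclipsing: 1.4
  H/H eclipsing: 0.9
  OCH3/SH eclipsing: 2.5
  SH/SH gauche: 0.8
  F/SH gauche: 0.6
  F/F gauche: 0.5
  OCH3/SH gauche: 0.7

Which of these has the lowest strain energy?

A (eclipsed): H–OCH3 eclipsed, H–F eclipsed, SH–H eclipsed; 1.5 + 1.3 + 1.6 = 4.4 kcal/mol.
B (eclipsed): H–F eclipsed, H–H eclipsed, SH–OCH3 eclipsed; 1.3 + 0.9 + 2.5 = 4.7 kcal/mol.
A has the lowest total (4.4 kcal/mol).

A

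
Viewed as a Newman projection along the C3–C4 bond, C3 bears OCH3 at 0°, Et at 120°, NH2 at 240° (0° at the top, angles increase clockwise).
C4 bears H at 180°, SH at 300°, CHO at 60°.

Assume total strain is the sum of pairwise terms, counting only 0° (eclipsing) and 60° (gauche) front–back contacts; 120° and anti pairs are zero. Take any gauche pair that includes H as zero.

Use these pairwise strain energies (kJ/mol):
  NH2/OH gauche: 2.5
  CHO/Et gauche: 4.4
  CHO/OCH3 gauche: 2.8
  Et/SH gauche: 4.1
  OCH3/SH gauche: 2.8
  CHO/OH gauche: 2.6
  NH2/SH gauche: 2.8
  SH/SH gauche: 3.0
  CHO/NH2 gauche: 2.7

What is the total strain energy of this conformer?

This conformer is staggered. OCH3 at 0° is gauche with SH at 300° (2.8); OCH3 at 0° is gauche with CHO at 60° (2.8); Et at 120° is gauche with CHO at 60° (4.4); NH2 at 240° is gauche with SH at 300° (2.8). Total 12.8 kJ/mol.

12.8 kJ/mol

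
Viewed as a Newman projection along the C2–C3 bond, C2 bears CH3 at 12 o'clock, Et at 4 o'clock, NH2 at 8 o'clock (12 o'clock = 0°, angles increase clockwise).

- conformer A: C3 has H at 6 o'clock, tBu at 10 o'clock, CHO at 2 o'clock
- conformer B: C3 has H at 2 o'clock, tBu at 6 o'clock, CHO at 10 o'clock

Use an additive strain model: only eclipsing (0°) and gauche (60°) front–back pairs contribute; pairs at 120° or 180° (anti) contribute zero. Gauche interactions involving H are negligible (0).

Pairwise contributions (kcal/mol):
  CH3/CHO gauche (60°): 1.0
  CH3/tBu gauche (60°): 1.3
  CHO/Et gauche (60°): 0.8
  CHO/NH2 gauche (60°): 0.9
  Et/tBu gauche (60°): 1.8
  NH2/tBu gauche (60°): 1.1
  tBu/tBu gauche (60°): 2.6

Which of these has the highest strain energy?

A (staggered): CH3(0°)/tBu(300°) gauche 1.3; CH3(0°)/CHO(60°) gauche 1.0; Et(120°)/CHO(60°) gauche 0.8; NH2(240°)/tBu(300°) gauche 1.1 → 4.2 kcal/mol.
B (staggered): CH3(0°)/CHO(300°) gauche 1.0; Et(120°)/tBu(180°) gauche 1.8; NH2(240°)/tBu(180°) gauche 1.1; NH2(240°)/CHO(300°) gauche 0.9 → 4.8 kcal/mol.
B has the highest total (4.8 kcal/mol).

B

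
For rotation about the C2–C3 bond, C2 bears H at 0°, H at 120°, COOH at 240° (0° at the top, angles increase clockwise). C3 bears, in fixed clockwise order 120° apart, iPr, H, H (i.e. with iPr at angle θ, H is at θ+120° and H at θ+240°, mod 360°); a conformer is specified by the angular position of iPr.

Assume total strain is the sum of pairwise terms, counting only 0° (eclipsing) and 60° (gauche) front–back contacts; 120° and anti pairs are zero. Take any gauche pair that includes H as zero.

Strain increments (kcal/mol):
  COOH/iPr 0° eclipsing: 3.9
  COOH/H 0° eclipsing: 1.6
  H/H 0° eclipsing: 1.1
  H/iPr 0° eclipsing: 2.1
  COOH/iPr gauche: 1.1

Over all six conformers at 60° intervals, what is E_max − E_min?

iPr at 0° (eclipsed): H(0°)/iPr(0°) eclipsed 2.1; H(120°)/H(120°) eclipsed 1.1; COOH(240°)/H(240°) eclipsed 1.6 → 4.8 kcal/mol.
iPr at 60° (staggered): no non-H gauche contacts → 0.0 kcal/mol.
iPr at 120° (eclipsed): H(0°)/H(0°) eclipsed 1.1; H(120°)/iPr(120°) eclipsed 2.1; COOH(240°)/H(240°) eclipsed 1.6 → 4.8 kcal/mol.
iPr at 180° (staggered): COOH(240°)/iPr(180°) gauche 1.1 → 1.1 kcal/mol.
iPr at 240° (eclipsed): H(0°)/H(0°) eclipsed 1.1; H(120°)/H(120°) eclipsed 1.1; COOH(240°)/iPr(240°) eclipsed 3.9 → 6.1 kcal/mol.
iPr at 300° (staggered): COOH(240°)/iPr(300°) gauche 1.1 → 1.1 kcal/mol.
Max at 240° (6.1 kcal/mol), min at 60° (0.0 kcal/mol); barrier = 6.1 kcal/mol.

6.1 kcal/mol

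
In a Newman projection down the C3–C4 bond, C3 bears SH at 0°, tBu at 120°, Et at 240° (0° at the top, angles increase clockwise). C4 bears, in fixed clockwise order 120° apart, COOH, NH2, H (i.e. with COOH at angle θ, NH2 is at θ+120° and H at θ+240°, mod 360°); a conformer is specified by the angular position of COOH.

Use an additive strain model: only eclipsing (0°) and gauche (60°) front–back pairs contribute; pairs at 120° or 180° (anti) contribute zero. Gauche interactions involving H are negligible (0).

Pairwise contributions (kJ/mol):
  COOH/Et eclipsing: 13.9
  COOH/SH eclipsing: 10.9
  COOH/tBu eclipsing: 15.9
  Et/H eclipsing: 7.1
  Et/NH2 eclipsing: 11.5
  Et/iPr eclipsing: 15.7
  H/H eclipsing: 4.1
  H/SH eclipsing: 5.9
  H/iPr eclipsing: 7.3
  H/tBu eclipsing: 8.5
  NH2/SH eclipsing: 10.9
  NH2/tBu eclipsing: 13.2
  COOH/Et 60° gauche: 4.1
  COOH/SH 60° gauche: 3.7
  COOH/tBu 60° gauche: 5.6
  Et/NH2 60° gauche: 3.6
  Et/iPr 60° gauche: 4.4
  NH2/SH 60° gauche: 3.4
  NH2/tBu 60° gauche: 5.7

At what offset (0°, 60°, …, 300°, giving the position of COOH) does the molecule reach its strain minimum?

180°

COOH at 0° is eclipsed. SH at 0° is eclipsed with COOH at 0° (10.9); tBu at 120° is eclipsed with NH2 at 120° (13.2); Et at 240° is eclipsed with H at 240° (7.1). Total 31.2 kJ/mol.
COOH at 60° is staggered. SH at 0° is gauche with COOH at 60° (3.7); tBu at 120° is gauche with COOH at 60° (5.6); tBu at 120° is gauche with NH2 at 180° (5.7); Et at 240° is gauche with NH2 at 180° (3.6). Total 18.6 kJ/mol.
COOH at 120° is eclipsed. SH at 0° is eclipsed with H at 0° (5.9); tBu at 120° is eclipsed with COOH at 120° (15.9); Et at 240° is eclipsed with NH2 at 240° (11.5). Total 33.3 kJ/mol.
COOH at 180° is staggered. SH at 0° is gauche with NH2 at 300° (3.4); tBu at 120° is gauche with COOH at 180° (5.6); Et at 240° is gauche with COOH at 180° (4.1); Et at 240° is gauche with NH2 at 300° (3.6). Total 16.7 kJ/mol.
COOH at 240° is eclipsed. SH at 0° is eclipsed with NH2 at 0° (10.9); tBu at 120° is eclipsed with H at 120° (8.5); Et at 240° is eclipsed with COOH at 240° (13.9). Total 33.3 kJ/mol.
COOH at 300° is staggered. SH at 0° is gauche with COOH at 300° (3.7); SH at 0° is gauche with NH2 at 60° (3.4); tBu at 120° is gauche with NH2 at 60° (5.7); Et at 240° is gauche with COOH at 300° (4.1). Total 16.9 kJ/mol.
The minimum (16.7 kJ/mol) occurs with COOH at 180°.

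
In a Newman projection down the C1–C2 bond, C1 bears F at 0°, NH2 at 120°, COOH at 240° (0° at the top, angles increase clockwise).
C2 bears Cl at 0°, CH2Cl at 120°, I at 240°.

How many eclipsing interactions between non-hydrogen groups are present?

3

Non-H eclipsing pairs: F(0°)/Cl(0°); NH2(120°)/CH2Cl(120°); COOH(240°)/I(240°) — 3 interactions.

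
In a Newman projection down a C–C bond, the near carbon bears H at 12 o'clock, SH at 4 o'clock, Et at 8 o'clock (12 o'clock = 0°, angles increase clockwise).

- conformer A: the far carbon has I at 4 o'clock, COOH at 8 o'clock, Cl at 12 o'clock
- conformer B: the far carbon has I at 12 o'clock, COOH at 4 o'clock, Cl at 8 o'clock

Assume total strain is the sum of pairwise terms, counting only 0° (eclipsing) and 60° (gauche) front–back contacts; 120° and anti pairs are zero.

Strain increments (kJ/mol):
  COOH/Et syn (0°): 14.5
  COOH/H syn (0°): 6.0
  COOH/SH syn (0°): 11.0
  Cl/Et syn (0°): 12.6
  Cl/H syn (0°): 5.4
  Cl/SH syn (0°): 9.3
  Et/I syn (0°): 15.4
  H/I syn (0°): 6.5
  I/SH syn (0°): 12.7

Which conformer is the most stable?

A (eclipsed): H(0°)/Cl(0°) eclipsed 5.4; SH(120°)/I(120°) eclipsed 12.7; Et(240°)/COOH(240°) eclipsed 14.5 → 32.6 kJ/mol.
B (eclipsed): H(0°)/I(0°) eclipsed 6.5; SH(120°)/COOH(120°) eclipsed 11.0; Et(240°)/Cl(240°) eclipsed 12.6 → 30.1 kJ/mol.
B has the lowest total (30.1 kJ/mol).

B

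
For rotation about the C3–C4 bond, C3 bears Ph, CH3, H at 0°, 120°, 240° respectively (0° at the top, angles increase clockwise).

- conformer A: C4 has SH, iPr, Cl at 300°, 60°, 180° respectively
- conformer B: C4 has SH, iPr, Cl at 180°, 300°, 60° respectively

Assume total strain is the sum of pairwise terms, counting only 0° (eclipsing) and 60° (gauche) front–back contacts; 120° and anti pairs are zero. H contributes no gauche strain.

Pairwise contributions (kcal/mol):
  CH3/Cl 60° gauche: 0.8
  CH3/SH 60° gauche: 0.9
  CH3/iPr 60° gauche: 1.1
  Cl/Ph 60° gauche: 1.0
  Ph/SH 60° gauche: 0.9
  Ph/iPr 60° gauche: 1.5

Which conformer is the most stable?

B

A is staggered. Ph at 0° is gauche with SH at 300° (0.9); Ph at 0° is gauche with iPr at 60° (1.5); CH3 at 120° is gauche with iPr at 60° (1.1); CH3 at 120° is gauche with Cl at 180° (0.8). Total 4.3 kcal/mol.
B is staggered. Ph at 0° is gauche with iPr at 300° (1.5); Ph at 0° is gauche with Cl at 60° (1.0); CH3 at 120° is gauche with SH at 180° (0.9); CH3 at 120° is gauche with Cl at 60° (0.8). Total 4.2 kcal/mol.
B has the lowest total (4.2 kcal/mol).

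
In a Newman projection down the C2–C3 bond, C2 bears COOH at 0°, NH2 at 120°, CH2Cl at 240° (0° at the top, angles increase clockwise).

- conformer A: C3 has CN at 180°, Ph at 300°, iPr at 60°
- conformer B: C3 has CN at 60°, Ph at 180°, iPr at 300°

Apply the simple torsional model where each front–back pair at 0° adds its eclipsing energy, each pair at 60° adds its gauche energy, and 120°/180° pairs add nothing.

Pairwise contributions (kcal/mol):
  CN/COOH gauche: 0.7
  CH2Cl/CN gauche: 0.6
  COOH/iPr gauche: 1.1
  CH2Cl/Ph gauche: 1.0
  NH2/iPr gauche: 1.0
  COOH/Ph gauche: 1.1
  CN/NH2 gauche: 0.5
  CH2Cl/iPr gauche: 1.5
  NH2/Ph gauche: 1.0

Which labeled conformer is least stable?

A (staggered): COOH(0°)/Ph(300°) gauche 1.1; COOH(0°)/iPr(60°) gauche 1.1; NH2(120°)/CN(180°) gauche 0.5; NH2(120°)/iPr(60°) gauche 1.0; CH2Cl(240°)/CN(180°) gauche 0.6; CH2Cl(240°)/Ph(300°) gauche 1.0 → 5.3 kcal/mol.
B (staggered): COOH(0°)/CN(60°) gauche 0.7; COOH(0°)/iPr(300°) gauche 1.1; NH2(120°)/CN(60°) gauche 0.5; NH2(120°)/Ph(180°) gauche 1.0; CH2Cl(240°)/Ph(180°) gauche 1.0; CH2Cl(240°)/iPr(300°) gauche 1.5 → 5.8 kcal/mol.
B has the highest total (5.8 kcal/mol).

B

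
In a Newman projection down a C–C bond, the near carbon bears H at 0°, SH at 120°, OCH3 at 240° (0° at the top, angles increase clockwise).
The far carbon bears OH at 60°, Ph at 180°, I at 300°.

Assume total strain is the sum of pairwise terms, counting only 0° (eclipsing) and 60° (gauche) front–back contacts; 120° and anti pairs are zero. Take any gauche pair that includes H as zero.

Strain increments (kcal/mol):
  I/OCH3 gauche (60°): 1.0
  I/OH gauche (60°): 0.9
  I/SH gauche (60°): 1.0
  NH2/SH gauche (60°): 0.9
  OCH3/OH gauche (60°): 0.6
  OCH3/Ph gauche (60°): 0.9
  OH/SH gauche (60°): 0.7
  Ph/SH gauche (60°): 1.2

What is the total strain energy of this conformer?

3.8 kcal/mol

This conformer is staggered. SH at 120° is gauche with OH at 60° (0.7); SH at 120° is gauche with Ph at 180° (1.2); OCH3 at 240° is gauche with Ph at 180° (0.9); OCH3 at 240° is gauche with I at 300° (1.0). Total 3.8 kcal/mol.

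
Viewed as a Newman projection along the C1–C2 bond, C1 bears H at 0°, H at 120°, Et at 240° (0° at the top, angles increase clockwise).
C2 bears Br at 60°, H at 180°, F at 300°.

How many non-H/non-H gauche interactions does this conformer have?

Non-H gauche pairs: Et(240°)/F(300°) — 1 interaction.

1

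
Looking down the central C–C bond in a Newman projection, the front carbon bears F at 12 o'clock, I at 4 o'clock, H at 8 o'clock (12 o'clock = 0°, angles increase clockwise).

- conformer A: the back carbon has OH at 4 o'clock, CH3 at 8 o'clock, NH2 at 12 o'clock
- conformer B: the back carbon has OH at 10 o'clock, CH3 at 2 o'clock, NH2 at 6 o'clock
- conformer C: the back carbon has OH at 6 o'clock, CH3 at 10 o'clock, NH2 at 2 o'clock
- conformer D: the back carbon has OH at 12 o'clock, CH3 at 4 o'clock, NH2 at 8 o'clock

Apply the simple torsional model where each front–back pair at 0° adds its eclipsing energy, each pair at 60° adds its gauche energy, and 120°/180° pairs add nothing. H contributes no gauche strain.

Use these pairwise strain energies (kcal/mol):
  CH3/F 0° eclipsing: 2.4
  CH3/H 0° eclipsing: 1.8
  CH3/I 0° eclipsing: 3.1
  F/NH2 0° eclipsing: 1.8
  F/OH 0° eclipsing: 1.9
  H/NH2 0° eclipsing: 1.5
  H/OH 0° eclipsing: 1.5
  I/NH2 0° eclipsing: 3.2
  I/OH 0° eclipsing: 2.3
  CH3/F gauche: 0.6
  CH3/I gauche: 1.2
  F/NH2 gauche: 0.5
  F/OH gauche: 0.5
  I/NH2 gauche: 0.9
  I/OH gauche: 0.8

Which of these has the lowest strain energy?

C

A is eclipsed. F at 0° is eclipsed with NH2 at 0° (1.8); I at 120° is eclipsed with OH at 120° (2.3); H at 240° is eclipsed with CH3 at 240° (1.8). Total 5.9 kcal/mol.
B is staggered. F at 0° is gauche with OH at 300° (0.5); F at 0° is gauche with CH3 at 60° (0.6); I at 120° is gauche with CH3 at 60° (1.2); I at 120° is gauche with NH2 at 180° (0.9). Total 3.2 kcal/mol.
C is staggered. F at 0° is gauche with CH3 at 300° (0.6); F at 0° is gauche with NH2 at 60° (0.5); I at 120° is gauche with OH at 180° (0.8); I at 120° is gauche with NH2 at 60° (0.9). Total 2.8 kcal/mol.
D is eclipsed. F at 0° is eclipsed with OH at 0° (1.9); I at 120° is eclipsed with CH3 at 120° (3.1); H at 240° is eclipsed with NH2 at 240° (1.5). Total 6.5 kcal/mol.
C has the lowest total (2.8 kcal/mol).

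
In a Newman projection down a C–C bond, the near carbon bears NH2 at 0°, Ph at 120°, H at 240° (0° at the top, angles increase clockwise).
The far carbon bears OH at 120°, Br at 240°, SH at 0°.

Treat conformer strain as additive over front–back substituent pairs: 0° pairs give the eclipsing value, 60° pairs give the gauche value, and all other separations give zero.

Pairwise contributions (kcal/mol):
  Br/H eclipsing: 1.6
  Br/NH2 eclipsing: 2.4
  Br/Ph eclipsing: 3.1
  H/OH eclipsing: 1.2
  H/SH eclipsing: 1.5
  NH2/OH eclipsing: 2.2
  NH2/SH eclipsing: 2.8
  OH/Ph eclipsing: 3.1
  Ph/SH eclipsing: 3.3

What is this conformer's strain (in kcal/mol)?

7.5 kcal/mol

This conformer (eclipsed): NH2(0°)/SH(0°) eclipsed 2.8; Ph(120°)/OH(120°) eclipsed 3.1; H(240°)/Br(240°) eclipsed 1.6 → 7.5 kcal/mol.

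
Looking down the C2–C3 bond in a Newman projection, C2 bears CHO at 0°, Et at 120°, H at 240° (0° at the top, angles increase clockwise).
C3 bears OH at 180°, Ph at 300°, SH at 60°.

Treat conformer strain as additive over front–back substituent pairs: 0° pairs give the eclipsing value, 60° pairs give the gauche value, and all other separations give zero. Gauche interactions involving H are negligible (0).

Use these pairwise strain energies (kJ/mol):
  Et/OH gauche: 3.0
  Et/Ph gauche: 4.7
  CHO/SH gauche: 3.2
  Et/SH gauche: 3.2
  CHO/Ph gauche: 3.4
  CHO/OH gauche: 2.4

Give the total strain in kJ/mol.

This conformer (staggered): CHO(0°)/Ph(300°) gauche 3.4; CHO(0°)/SH(60°) gauche 3.2; Et(120°)/OH(180°) gauche 3.0; Et(120°)/SH(60°) gauche 3.2 → 12.8 kJ/mol.

12.8 kJ/mol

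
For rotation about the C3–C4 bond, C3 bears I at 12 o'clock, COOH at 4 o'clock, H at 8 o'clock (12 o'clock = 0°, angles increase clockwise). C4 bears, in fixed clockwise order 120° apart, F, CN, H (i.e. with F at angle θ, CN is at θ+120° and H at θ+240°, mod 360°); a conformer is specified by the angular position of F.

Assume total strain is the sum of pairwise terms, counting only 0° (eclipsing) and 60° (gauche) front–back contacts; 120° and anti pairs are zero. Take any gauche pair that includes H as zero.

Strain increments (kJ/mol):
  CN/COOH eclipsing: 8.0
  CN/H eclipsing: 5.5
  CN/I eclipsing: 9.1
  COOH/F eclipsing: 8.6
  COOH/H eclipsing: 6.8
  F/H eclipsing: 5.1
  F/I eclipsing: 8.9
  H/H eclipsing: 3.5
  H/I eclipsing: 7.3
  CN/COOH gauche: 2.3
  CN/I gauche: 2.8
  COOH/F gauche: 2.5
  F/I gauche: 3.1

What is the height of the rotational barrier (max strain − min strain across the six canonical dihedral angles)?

16.1 kJ/mol

F at 0° (eclipsed): I–F eclipsed, COOH–CN eclipsed, H–H eclipsed; 8.9 + 8.0 + 3.5 = 20.4 kJ/mol.
F at 60° (staggered): I–F gauche, COOH–F gauche, COOH–CN gauche; 3.1 + 2.5 + 2.3 = 7.9 kJ/mol.
F at 120° (eclipsed): I–H eclipsed, COOH–F eclipsed, H–CN eclipsed; 7.3 + 8.6 + 5.5 = 21.4 kJ/mol.
F at 180° (staggered): I–CN gauche, COOH–F gauche; 2.8 + 2.5 = 5.3 kJ/mol.
F at 240° (eclipsed): I–CN eclipsed, COOH–H eclipsed, H–F eclipsed; 9.1 + 6.8 + 5.1 = 21.0 kJ/mol.
F at 300° (staggered): I–F gauche, I–CN gauche, COOH–CN gauche; 3.1 + 2.8 + 2.3 = 8.2 kJ/mol.
Max at 120° (21.4 kJ/mol), min at 180° (5.3 kJ/mol); barrier = 16.1 kJ/mol.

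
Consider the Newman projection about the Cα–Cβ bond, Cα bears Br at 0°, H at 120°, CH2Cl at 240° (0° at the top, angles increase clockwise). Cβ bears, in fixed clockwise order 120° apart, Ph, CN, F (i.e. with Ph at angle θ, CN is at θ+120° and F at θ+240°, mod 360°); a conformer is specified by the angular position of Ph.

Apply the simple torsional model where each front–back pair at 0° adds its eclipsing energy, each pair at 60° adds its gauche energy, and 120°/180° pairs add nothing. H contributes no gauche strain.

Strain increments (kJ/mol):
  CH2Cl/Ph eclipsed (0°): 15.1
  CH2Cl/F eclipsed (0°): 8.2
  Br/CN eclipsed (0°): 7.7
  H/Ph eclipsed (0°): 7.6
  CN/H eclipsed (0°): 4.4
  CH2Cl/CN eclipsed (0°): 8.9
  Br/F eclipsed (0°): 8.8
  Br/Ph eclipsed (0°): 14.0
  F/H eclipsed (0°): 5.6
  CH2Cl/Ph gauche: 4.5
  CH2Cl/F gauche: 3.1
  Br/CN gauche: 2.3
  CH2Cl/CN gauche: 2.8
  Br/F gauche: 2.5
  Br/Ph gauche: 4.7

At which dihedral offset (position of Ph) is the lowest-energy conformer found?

180°

Ph at 0° is eclipsed. Br at 0° is eclipsed with Ph at 0° (14.0); H at 120° is eclipsed with CN at 120° (4.4); CH2Cl at 240° is eclipsed with F at 240° (8.2). Total 26.6 kJ/mol.
Ph at 60° is staggered. Br at 0° is gauche with Ph at 60° (4.7); Br at 0° is gauche with F at 300° (2.5); CH2Cl at 240° is gauche with CN at 180° (2.8); CH2Cl at 240° is gauche with F at 300° (3.1). Total 13.1 kJ/mol.
Ph at 120° is eclipsed. Br at 0° is eclipsed with F at 0° (8.8); H at 120° is eclipsed with Ph at 120° (7.6); CH2Cl at 240° is eclipsed with CN at 240° (8.9). Total 25.3 kJ/mol.
Ph at 180° is staggered. Br at 0° is gauche with CN at 300° (2.3); Br at 0° is gauche with F at 60° (2.5); CH2Cl at 240° is gauche with Ph at 180° (4.5); CH2Cl at 240° is gauche with CN at 300° (2.8). Total 12.1 kJ/mol.
Ph at 240° is eclipsed. Br at 0° is eclipsed with CN at 0° (7.7); H at 120° is eclipsed with F at 120° (5.6); CH2Cl at 240° is eclipsed with Ph at 240° (15.1). Total 28.4 kJ/mol.
Ph at 300° is staggered. Br at 0° is gauche with Ph at 300° (4.7); Br at 0° is gauche with CN at 60° (2.3); CH2Cl at 240° is gauche with Ph at 300° (4.5); CH2Cl at 240° is gauche with F at 180° (3.1). Total 14.6 kJ/mol.
The minimum (12.1 kJ/mol) occurs with Ph at 180°.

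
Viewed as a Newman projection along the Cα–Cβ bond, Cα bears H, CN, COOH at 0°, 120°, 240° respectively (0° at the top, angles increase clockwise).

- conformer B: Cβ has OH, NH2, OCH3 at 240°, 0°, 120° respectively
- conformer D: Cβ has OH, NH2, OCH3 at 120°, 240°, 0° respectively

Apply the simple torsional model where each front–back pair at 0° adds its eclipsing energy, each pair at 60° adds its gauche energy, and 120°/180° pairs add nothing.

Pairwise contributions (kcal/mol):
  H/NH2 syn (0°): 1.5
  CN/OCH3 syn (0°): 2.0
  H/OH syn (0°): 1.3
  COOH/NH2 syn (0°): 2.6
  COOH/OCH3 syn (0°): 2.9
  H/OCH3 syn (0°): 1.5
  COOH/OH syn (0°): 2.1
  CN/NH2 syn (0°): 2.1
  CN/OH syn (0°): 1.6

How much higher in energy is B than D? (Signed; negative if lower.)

-0.1 kcal/mol

B (eclipsed): H(0°)/NH2(0°) eclipsed 1.5; CN(120°)/OCH3(120°) eclipsed 2.0; COOH(240°)/OH(240°) eclipsed 2.1 → 5.6 kcal/mol.
D (eclipsed): H(0°)/OCH3(0°) eclipsed 1.5; CN(120°)/OH(120°) eclipsed 1.6; COOH(240°)/NH2(240°) eclipsed 2.6 → 5.7 kcal/mol.
E(B) − E(D) = 5.6 − 5.7 = -0.1 kcal/mol.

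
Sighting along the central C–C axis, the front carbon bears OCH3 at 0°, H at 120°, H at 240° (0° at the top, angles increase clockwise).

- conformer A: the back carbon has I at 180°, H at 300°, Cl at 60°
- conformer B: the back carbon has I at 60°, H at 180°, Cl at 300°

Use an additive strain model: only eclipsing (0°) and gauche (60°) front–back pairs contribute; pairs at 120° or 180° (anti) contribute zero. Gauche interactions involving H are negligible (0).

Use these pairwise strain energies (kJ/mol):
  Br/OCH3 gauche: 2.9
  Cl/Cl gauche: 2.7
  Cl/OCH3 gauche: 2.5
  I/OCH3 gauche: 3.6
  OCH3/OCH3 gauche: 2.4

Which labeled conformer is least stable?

A (staggered): OCH3(0°)/Cl(60°) gauche 2.5 → 2.5 kJ/mol.
B (staggered): OCH3(0°)/I(60°) gauche 3.6; OCH3(0°)/Cl(300°) gauche 2.5 → 6.1 kJ/mol.
B has the highest total (6.1 kJ/mol).

B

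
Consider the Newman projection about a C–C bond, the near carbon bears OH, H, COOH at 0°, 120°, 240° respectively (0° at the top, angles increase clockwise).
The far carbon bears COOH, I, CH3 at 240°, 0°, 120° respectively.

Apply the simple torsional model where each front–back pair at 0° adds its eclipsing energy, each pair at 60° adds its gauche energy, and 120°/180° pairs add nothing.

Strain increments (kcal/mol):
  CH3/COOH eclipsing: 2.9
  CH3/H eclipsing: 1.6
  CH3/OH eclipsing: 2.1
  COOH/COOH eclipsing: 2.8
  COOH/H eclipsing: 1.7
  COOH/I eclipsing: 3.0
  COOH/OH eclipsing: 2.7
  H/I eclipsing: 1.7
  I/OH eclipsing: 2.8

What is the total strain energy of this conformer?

This conformer (eclipsed): OH(0°)/I(0°) eclipsed 2.8; H(120°)/CH3(120°) eclipsed 1.6; COOH(240°)/COOH(240°) eclipsed 2.8 → 7.2 kcal/mol.

7.2 kcal/mol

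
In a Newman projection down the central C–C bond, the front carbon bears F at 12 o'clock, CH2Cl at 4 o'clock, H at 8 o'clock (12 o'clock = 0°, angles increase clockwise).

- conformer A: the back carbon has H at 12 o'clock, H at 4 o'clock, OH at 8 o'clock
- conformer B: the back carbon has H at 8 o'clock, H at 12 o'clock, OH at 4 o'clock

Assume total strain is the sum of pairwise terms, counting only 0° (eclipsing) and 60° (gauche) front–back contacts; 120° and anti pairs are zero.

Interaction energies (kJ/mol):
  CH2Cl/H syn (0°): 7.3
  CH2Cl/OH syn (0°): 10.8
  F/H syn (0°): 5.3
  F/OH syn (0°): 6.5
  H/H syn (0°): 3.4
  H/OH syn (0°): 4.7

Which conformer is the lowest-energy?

A

A (eclipsed): F–H eclipsed, CH2Cl–H eclipsed, H–OH eclipsed; 5.3 + 7.3 + 4.7 = 17.3 kJ/mol.
B (eclipsed): F–H eclipsed, CH2Cl–OH eclipsed, H–H eclipsed; 5.3 + 10.8 + 3.4 = 19.5 kJ/mol.
A has the lowest total (17.3 kJ/mol).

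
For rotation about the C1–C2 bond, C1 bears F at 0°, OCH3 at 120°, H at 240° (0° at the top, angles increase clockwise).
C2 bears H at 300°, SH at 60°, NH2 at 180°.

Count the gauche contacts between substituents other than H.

3

Non-H gauche pairs: F(0°)/SH(60°); OCH3(120°)/SH(60°); OCH3(120°)/NH2(180°) — 3 interactions.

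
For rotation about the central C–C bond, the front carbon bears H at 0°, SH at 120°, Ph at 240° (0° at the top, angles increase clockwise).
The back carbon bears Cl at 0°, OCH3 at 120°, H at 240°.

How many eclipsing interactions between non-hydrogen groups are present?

1

Non-H eclipsing pairs: SH(120°)/OCH3(120°) — 1 interaction.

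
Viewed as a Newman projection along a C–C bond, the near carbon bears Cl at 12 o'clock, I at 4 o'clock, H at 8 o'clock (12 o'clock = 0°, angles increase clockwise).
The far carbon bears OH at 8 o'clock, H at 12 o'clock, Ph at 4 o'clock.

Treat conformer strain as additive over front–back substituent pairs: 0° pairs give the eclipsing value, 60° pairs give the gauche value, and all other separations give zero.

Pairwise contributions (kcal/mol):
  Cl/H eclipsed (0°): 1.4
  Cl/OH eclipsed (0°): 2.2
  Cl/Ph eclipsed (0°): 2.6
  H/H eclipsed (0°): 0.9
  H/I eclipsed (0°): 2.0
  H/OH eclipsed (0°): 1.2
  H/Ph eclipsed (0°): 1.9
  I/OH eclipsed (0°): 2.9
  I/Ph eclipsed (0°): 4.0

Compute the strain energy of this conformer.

6.6 kcal/mol

This conformer (eclipsed): Cl–H eclipsed, I–Ph eclipsed, H–OH eclipsed; 1.4 + 4.0 + 1.2 = 6.6 kcal/mol.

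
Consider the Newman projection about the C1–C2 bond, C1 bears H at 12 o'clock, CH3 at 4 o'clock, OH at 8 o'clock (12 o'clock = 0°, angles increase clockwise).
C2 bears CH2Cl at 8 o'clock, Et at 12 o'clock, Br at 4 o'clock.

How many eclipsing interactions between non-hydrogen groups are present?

Non-H eclipsing pairs: CH3(120°)/Br(120°); OH(240°)/CH2Cl(240°) — 2 interactions.

2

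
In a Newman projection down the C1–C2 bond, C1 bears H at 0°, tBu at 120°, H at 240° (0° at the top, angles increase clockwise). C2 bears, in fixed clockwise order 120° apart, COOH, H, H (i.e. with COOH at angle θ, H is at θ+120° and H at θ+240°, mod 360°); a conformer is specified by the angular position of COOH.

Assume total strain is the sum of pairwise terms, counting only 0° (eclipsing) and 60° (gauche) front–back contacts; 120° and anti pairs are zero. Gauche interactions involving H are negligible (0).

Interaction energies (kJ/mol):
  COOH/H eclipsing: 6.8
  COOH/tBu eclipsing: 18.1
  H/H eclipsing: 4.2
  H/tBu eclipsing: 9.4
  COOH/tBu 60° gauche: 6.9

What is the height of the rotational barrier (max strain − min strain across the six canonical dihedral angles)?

COOH at 0° (eclipsed): H–COOH eclipsed, tBu–H eclipsed, H–H eclipsed; 6.8 + 9.4 + 4.2 = 20.4 kJ/mol.
COOH at 60° (staggered): tBu–COOH gauche; 6.9 = 6.9 kJ/mol.
COOH at 120° (eclipsed): H–H eclipsed, tBu–COOH eclipsed, H–H eclipsed; 4.2 + 18.1 + 4.2 = 26.5 kJ/mol.
COOH at 180° (staggered): tBu–COOH gauche; 6.9 = 6.9 kJ/mol.
COOH at 240° (eclipsed): H–H eclipsed, tBu–H eclipsed, H–COOH eclipsed; 4.2 + 9.4 + 6.8 = 20.4 kJ/mol.
COOH at 300° (staggered): no non-H gauche contacts → 0.0 kJ/mol.
Max at 120° (26.5 kJ/mol), min at 300° (0.0 kJ/mol); barrier = 26.5 kJ/mol.

26.5 kJ/mol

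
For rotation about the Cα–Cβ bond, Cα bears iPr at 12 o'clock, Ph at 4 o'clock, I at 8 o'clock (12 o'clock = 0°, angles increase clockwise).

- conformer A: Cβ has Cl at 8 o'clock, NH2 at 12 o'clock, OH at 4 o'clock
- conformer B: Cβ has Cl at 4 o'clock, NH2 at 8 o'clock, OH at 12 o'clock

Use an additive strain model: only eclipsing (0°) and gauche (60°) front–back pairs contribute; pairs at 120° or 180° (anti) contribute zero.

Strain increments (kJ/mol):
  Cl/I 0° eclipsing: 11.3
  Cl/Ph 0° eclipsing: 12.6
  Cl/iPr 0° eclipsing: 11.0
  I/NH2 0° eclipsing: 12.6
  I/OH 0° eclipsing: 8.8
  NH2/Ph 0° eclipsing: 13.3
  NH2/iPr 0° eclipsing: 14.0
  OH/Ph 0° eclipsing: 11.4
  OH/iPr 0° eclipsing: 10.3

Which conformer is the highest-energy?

A (eclipsed): iPr(0°)/NH2(0°) eclipsed 14.0; Ph(120°)/OH(120°) eclipsed 11.4; I(240°)/Cl(240°) eclipsed 11.3 → 36.7 kJ/mol.
B (eclipsed): iPr(0°)/OH(0°) eclipsed 10.3; Ph(120°)/Cl(120°) eclipsed 12.6; I(240°)/NH2(240°) eclipsed 12.6 → 35.5 kJ/mol.
A has the highest total (36.7 kJ/mol).

A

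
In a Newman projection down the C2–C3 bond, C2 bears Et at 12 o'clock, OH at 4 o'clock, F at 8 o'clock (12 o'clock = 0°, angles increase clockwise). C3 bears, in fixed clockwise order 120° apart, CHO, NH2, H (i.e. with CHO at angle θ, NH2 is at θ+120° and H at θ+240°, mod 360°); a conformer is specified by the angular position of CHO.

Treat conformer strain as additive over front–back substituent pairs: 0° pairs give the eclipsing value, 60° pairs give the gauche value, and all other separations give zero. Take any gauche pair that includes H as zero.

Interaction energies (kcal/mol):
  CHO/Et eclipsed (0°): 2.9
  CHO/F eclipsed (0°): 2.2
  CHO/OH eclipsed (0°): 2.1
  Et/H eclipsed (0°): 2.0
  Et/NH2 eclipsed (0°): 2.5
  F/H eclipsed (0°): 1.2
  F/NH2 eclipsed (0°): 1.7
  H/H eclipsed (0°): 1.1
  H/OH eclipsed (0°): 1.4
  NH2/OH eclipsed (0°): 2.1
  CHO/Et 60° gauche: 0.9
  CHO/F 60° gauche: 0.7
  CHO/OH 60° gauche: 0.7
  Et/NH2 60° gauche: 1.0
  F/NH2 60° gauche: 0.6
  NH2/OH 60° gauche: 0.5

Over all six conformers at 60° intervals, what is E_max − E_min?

3.5 kcal/mol

CHO at 0° is eclipsed. Et at 0° is eclipsed with CHO at 0° (2.9); OH at 120° is eclipsed with NH2 at 120° (2.1); F at 240° is eclipsed with H at 240° (1.2). Total 6.2 kcal/mol.
CHO at 60° is staggered. Et at 0° is gauche with CHO at 60° (0.9); OH at 120° is gauche with CHO at 60° (0.7); OH at 120° is gauche with NH2 at 180° (0.5); F at 240° is gauche with NH2 at 180° (0.6). Total 2.7 kcal/mol.
CHO at 120° is eclipsed. Et at 0° is eclipsed with H at 0° (2.0); OH at 120° is eclipsed with CHO at 120° (2.1); F at 240° is eclipsed with NH2 at 240° (1.7). Total 5.8 kcal/mol.
CHO at 180° is staggered. Et at 0° is gauche with NH2 at 300° (1.0); OH at 120° is gauche with CHO at 180° (0.7); F at 240° is gauche with CHO at 180° (0.7); F at 240° is gauche with NH2 at 300° (0.6). Total 3.0 kcal/mol.
CHO at 240° is eclipsed. Et at 0° is eclipsed with NH2 at 0° (2.5); OH at 120° is eclipsed with H at 120° (1.4); F at 240° is eclipsed with CHO at 240° (2.2). Total 6.1 kcal/mol.
CHO at 300° is staggered. Et at 0° is gauche with CHO at 300° (0.9); Et at 0° is gauche with NH2 at 60° (1.0); OH at 120° is gauche with NH2 at 60° (0.5); F at 240° is gauche with CHO at 300° (0.7). Total 3.1 kcal/mol.
Max at 0° (6.2 kcal/mol), min at 60° (2.7 kcal/mol); barrier = 3.5 kcal/mol.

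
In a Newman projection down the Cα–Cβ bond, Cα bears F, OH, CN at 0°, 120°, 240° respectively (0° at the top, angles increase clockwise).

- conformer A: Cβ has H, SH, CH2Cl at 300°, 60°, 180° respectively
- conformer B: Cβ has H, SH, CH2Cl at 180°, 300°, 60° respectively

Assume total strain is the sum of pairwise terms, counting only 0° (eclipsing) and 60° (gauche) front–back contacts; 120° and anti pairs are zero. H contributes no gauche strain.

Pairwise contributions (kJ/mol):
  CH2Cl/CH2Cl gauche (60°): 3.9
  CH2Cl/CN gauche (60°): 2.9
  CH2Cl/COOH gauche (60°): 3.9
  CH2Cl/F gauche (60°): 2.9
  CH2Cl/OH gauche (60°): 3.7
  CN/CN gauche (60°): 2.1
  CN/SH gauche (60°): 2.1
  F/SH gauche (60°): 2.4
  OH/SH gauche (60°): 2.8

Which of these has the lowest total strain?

A (staggered): F(0°)/SH(60°) gauche 2.4; OH(120°)/SH(60°) gauche 2.8; OH(120°)/CH2Cl(180°) gauche 3.7; CN(240°)/CH2Cl(180°) gauche 2.9 → 11.8 kJ/mol.
B (staggered): F(0°)/SH(300°) gauche 2.4; F(0°)/CH2Cl(60°) gauche 2.9; OH(120°)/CH2Cl(60°) gauche 3.7; CN(240°)/SH(300°) gauche 2.1 → 11.1 kJ/mol.
B has the lowest total (11.1 kJ/mol).

B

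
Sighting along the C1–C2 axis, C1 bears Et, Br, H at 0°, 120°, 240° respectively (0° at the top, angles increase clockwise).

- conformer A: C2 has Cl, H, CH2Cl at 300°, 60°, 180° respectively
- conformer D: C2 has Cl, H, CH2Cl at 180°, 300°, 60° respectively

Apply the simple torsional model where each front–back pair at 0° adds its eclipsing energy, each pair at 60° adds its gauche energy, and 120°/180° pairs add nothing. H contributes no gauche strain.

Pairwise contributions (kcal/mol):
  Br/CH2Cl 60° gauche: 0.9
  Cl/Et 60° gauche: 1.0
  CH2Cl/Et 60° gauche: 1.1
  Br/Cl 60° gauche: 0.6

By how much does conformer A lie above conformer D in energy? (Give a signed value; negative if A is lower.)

-0.7 kcal/mol

A is staggered. Et at 0° is gauche with Cl at 300° (1.0); Br at 120° is gauche with CH2Cl at 180° (0.9). Total 1.9 kcal/mol.
D is staggered. Et at 0° is gauche with CH2Cl at 60° (1.1); Br at 120° is gauche with Cl at 180° (0.6); Br at 120° is gauche with CH2Cl at 60° (0.9). Total 2.6 kcal/mol.
E(A) − E(D) = 1.9 − 2.6 = -0.7 kcal/mol.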